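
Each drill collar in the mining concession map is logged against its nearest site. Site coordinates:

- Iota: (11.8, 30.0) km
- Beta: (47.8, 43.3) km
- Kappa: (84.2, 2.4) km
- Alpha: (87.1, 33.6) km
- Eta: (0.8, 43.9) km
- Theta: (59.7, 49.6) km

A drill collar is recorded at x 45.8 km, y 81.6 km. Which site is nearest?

Theta

Squared distances to each site:
Iota: 3818.560; Beta: 1470.890; Kappa: 7747.200; Alpha: 4009.690; Eta: 3446.290; Theta: 1217.210.
Minimum at Theta.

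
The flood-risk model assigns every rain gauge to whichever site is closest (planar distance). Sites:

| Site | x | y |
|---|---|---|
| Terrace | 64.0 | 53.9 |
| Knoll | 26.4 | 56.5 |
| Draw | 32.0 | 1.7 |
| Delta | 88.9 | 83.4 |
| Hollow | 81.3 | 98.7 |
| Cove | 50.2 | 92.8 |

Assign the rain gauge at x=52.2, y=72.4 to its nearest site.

Cove

Squared distances to each site:
Terrace: 481.490; Knoll: 918.450; Draw: 5406.530; Delta: 1467.890; Hollow: 1538.500; Cove: 420.160.
Minimum at Cove.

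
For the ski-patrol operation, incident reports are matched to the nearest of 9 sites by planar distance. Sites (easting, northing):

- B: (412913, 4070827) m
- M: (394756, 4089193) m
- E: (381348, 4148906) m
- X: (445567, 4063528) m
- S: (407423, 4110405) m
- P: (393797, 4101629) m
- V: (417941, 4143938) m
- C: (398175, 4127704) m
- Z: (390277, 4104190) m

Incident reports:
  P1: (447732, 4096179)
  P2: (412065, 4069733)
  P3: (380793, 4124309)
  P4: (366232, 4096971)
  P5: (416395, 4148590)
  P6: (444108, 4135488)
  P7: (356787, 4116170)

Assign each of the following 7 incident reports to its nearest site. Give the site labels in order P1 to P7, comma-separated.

P1 → X (d²=1070775026.00)
P2 → B (d²=1915940.00)
P3 → C (d²=313659949.00)
P4 → Z (d²=630275986.00)
P5 → V (d²=24031220.00)
P6 → V (d²=756114389.00)
P7 → Z (d²=1265100500.00)

X, B, C, Z, V, V, Z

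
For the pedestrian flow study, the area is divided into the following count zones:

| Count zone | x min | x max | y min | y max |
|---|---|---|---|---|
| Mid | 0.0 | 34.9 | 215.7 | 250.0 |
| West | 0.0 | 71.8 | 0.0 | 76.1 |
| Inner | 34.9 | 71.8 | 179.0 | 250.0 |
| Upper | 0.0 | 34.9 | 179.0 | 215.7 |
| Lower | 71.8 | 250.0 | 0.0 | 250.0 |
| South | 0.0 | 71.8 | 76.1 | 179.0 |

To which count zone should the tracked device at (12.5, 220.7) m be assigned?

Mid

The point has x = 12.5 and y = 220.7.
Only Mid satisfies 0.0 ≤ x ≤ 34.9 and 215.7 ≤ y ≤ 250.0.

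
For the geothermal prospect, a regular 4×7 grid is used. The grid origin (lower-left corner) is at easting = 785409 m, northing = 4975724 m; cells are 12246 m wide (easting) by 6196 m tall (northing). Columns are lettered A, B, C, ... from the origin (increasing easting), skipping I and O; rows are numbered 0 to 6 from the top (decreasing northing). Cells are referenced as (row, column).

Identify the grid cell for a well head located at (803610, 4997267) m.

(3, B)

Column index: ⌊(803610 − 785409) / 12246⌋ = ⌊1.486⌋ = 1 → column B
Row offset from origin: ⌊(4997267 − 4975724) / 6196⌋ = ⌊3.477⌋ = 3 → row 3 (counted from top)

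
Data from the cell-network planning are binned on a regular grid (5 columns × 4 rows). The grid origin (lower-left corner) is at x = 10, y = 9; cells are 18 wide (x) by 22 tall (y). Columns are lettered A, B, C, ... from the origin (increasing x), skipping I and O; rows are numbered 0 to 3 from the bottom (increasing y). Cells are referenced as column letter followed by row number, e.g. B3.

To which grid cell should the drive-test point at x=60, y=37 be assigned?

C1

Column index: ⌊(60 − 10) / 18⌋ = ⌊2.778⌋ = 2 → column C
Row offset from origin: ⌊(37 − 9) / 22⌋ = ⌊1.273⌋ = 1 → row 1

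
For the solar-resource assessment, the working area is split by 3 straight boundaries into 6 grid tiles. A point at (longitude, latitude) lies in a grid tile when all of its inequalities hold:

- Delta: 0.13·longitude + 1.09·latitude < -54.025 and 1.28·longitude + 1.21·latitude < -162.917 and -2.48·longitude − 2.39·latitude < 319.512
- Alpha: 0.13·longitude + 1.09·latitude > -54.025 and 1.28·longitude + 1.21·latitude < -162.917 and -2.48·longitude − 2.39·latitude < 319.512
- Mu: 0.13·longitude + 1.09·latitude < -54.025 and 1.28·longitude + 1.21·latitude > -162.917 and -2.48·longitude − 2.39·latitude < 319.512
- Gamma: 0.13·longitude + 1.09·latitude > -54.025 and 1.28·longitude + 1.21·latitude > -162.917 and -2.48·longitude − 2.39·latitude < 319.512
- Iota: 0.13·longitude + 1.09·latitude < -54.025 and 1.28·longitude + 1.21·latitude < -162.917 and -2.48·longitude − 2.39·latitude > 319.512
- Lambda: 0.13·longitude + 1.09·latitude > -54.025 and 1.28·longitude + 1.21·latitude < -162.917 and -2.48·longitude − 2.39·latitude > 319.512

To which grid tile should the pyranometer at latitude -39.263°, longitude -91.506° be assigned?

Iota

0.13·-91.506 + 1.09·-39.263 = -54.692, which is < -54.025
1.28·-91.506 + 1.21·-39.263 = -164.636, which is < -162.917
-2.48·-91.506 − 2.39·-39.263 = 320.773, which is > 319.512
This sign pattern matches Iota.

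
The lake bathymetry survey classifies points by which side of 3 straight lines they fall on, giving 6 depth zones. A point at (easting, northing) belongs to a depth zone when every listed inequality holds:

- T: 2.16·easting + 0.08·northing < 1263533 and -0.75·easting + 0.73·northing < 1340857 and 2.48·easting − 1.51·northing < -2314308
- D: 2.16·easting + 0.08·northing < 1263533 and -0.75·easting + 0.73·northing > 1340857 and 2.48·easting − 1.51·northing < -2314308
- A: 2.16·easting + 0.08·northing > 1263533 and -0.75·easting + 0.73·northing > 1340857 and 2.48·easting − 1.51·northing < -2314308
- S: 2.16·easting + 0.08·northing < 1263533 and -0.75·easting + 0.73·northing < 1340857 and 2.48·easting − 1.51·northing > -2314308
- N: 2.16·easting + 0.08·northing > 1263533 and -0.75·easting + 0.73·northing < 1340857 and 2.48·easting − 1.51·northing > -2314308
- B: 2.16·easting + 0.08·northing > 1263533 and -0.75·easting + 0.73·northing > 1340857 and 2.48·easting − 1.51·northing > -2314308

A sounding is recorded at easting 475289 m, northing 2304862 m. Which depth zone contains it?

S

2.16·475289 + 0.08·2304862 = 1211013.200, which is < 1263533
-0.75·475289 + 0.73·2304862 = 1326082.510, which is < 1340857
2.48·475289 − 1.51·2304862 = -2301624.900, which is > -2314308
This sign pattern matches S.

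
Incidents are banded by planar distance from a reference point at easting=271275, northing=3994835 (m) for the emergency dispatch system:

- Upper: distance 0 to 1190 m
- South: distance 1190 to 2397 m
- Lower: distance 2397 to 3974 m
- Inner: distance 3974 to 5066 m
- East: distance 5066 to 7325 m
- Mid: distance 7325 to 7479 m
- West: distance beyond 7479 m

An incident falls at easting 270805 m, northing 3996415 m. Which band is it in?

South

Distance = √((270805−271275)² + (3996415−3994835)²) = √(220900.000 + 2496400.000) = 1648.423 m.
1190 ≤ 1648.423 < 2397 → South.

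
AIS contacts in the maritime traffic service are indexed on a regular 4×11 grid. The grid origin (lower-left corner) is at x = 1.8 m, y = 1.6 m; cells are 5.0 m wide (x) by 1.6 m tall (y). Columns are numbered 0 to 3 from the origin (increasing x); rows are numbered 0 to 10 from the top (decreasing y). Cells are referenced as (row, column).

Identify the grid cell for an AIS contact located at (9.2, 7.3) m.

Column index: ⌊(9.2 − 1.8) / 5.0⌋ = ⌊1.480⌋ = 1
Row offset from origin: ⌊(7.3 − 1.6) / 1.6⌋ = ⌊3.562⌋ = 3 → row 7 (counted from top)

(7, 1)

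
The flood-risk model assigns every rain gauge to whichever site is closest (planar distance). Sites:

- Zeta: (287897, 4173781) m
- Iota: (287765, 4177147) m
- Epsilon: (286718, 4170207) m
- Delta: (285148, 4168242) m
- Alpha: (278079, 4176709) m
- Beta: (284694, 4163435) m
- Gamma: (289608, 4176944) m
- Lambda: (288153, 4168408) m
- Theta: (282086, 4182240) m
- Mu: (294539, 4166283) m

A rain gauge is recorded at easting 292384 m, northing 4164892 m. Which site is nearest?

Mu

Squared distances to each site:
Zeta: 99147490.000; Iota: 171520186.000; Epsilon: 60352781.000; Delta: 63582196.000; Alpha: 344274514.000; Beta: 61258949.000; Gamma: 152956880.000; Lambda: 30263617.000; Theta: 407001908.000; Mu: 6578906.000.
Minimum at Mu.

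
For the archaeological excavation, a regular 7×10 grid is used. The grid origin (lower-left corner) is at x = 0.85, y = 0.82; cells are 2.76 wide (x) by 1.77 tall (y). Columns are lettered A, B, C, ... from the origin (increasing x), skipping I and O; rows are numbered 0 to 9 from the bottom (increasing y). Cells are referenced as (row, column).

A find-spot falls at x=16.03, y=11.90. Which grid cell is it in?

(6, F)

Column index: ⌊(16.03 − 0.85) / 2.76⌋ = ⌊5.500⌋ = 5 → column F
Row offset from origin: ⌊(11.90 − 0.82) / 1.77⌋ = ⌊6.260⌋ = 6 → row 6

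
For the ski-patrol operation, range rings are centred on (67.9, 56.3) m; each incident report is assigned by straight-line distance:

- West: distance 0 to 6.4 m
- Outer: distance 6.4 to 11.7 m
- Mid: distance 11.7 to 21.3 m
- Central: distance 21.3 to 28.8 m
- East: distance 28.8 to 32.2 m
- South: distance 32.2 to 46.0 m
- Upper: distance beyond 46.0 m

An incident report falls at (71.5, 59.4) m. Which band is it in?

Distance = √((71.5−67.9)² + (59.4−56.3)²) = √(12.960 + 9.610) = 4.751 m.
0 ≤ 4.751 < 6.4 → West.

West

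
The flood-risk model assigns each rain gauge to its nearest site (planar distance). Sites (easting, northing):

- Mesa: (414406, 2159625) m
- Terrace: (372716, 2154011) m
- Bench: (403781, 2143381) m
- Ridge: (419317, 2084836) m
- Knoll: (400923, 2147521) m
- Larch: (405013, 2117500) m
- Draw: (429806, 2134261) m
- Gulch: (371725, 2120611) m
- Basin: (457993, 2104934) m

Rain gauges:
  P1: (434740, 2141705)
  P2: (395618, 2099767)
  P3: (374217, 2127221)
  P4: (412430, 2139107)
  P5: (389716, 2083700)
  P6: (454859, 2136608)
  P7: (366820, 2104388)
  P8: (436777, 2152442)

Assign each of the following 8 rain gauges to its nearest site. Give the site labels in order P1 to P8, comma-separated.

P1 → Draw (d²=79757492.00)
P2 → Larch (d²=402725314.00)
P3 → Gulch (d²=49902164.00)
P4 → Bench (d²=93072277.00)
P5 → Ridge (d²=877509697.00)
P6 → Draw (d²=633161218.00)
P7 → Gulch (d²=287244754.00)
P8 → Draw (d²=379143602.00)

Draw, Larch, Gulch, Bench, Ridge, Draw, Gulch, Draw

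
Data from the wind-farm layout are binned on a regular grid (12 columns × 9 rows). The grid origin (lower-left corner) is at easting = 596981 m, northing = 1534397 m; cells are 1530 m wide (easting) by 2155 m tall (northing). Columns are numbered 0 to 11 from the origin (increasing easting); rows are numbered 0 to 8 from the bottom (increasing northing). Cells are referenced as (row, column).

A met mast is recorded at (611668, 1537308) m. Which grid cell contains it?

Column index: ⌊(611668 − 596981) / 1530⌋ = ⌊9.599⌋ = 9
Row offset from origin: ⌊(1537308 − 1534397) / 2155⌋ = ⌊1.351⌋ = 1 → row 1

(1, 9)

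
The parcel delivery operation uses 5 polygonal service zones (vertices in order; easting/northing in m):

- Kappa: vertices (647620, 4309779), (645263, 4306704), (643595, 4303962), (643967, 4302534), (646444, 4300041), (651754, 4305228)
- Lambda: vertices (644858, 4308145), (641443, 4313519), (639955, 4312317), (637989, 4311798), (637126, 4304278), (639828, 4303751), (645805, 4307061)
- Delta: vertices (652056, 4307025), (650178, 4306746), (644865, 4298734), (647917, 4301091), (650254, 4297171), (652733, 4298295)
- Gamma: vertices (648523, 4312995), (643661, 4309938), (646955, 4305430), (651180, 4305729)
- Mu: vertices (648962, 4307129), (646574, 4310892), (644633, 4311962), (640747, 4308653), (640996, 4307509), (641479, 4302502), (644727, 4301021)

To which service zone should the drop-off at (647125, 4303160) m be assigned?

Kappa

Cast a ray rightward from (647125, 4303160). For each polygon, the edges (by vertex number in listed order) whose endpoints lie on opposite sides of northing = 4303160, where each meets that height, and whether that is right or left of the point:
Kappa: 3–4 at easting≈643803.9 (left), 5–6 at easting≈649637.0 (right) → 1 crossing.
Lambda: no edge straddles that height → 0 crossings.
Delta: 2–3 at easting≈647800.0 (right), 6–1 at easting≈652355.7 (right) → 2 crossings.
Gamma: no edge straddles that height → 0 crossings.
Mu: 5–6 at easting≈641415.5 (left), 7–1 at easting≈646210.1 (left) → 0 crossings.
Only Kappa has an odd count, so the point is inside Kappa.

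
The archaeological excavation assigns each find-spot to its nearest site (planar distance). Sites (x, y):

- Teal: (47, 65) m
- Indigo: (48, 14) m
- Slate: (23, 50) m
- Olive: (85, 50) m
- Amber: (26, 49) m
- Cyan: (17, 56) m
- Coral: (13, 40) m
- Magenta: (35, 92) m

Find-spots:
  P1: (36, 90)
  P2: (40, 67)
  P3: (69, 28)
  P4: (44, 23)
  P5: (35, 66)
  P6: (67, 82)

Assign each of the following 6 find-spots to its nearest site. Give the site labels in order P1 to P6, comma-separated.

P1 → Magenta (d²=5.00)
P2 → Teal (d²=53.00)
P3 → Indigo (d²=637.00)
P4 → Indigo (d²=97.00)
P5 → Teal (d²=145.00)
P6 → Teal (d²=689.00)

Magenta, Teal, Indigo, Indigo, Teal, Teal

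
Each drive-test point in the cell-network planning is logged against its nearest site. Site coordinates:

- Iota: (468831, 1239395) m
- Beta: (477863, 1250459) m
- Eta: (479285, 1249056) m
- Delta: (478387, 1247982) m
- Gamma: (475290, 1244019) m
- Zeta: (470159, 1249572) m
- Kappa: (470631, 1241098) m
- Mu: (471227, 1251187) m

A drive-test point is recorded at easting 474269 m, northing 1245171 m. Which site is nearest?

Gamma

Squared distances to each site:
Iota: 62934020.000; Beta: 40879780.000; Eta: 40253481.000; Delta: 24859645.000; Gamma: 2369545.000; Zeta: 36260901.000; Kappa: 29824373.000; Mu: 45446020.000.
Minimum at Gamma.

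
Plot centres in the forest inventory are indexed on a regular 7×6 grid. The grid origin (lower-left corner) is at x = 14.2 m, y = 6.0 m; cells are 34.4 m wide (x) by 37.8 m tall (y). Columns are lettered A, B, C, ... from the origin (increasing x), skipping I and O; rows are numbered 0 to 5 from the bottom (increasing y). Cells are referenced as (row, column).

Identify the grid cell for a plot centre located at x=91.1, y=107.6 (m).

(2, C)

Column index: ⌊(91.1 − 14.2) / 34.4⌋ = ⌊2.235⌋ = 2 → column C
Row offset from origin: ⌊(107.6 − 6.0) / 37.8⌋ = ⌊2.688⌋ = 2 → row 2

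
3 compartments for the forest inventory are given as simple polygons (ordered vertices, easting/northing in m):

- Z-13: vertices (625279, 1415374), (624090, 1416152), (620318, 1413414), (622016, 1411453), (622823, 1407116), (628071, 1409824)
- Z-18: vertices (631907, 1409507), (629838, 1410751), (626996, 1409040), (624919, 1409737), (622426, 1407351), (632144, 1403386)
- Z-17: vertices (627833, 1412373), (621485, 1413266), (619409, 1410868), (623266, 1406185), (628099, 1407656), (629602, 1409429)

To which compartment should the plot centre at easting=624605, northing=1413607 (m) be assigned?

Cast a ray rightward from (624605, 1413607). For each polygon, the edges (by vertex number in listed order) whose endpoints lie on opposite sides of northing = 1413607, where each meets that height, and whether that is right or left of the point:
Z-13: 2–3 at easting≈620583.9 (left), 6–1 at easting≈626167.9 (right) → 1 crossing.
Z-18: no edge straddles that height → 0 crossings.
Z-17: no edge straddles that height → 0 crossings.
Only Z-13 has an odd count, so the point is inside Z-13.

Z-13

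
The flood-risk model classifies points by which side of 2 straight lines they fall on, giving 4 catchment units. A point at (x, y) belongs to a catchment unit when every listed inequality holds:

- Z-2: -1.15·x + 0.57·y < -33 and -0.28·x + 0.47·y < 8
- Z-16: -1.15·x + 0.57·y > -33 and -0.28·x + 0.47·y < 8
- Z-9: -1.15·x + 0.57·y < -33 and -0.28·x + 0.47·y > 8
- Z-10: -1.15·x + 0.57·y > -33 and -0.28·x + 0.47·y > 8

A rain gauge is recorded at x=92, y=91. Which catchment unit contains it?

Z-9

-1.15·92 + 0.57·91 = -53.930, which is < -33
-0.28·92 + 0.47·91 = 17.010, which is > 8
This sign pattern matches Z-9.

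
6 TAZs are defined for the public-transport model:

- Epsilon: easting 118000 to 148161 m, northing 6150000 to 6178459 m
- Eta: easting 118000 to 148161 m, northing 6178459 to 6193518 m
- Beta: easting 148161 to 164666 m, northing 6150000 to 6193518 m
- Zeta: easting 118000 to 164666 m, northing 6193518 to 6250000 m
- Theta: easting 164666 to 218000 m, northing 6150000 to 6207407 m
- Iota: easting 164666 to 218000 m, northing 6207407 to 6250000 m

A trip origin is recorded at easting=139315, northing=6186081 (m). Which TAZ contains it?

Eta

The point has easting = 139315 and northing = 6186081.
Only Eta satisfies 118000 ≤ easting ≤ 148161 and 6178459 ≤ northing ≤ 6193518.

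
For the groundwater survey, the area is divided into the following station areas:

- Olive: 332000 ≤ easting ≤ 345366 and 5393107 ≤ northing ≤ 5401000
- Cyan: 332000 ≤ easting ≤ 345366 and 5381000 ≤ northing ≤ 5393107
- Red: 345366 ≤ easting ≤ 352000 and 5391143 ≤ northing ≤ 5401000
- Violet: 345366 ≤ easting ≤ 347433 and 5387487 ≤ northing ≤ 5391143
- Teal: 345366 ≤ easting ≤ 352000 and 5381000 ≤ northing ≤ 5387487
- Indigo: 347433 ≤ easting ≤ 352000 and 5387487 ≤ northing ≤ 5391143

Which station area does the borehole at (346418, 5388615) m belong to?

Violet

The point has easting = 346418 and northing = 5388615.
Only Violet satisfies 345366 ≤ easting ≤ 347433 and 5387487 ≤ northing ≤ 5391143.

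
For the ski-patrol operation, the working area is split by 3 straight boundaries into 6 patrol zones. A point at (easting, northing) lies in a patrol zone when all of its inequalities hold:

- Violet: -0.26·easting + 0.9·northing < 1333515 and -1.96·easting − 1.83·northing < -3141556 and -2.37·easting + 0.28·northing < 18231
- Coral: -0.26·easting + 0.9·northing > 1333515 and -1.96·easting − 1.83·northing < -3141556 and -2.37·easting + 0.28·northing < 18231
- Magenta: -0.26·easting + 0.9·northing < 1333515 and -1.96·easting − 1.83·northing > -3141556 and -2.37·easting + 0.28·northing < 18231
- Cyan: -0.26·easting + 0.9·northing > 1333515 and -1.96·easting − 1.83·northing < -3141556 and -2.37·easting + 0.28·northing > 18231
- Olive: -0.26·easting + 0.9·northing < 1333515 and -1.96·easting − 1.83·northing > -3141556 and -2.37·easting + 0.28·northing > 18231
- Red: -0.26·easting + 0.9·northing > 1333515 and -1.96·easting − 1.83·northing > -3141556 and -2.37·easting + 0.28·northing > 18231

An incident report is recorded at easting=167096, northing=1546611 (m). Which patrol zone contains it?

-0.26·167096 + 0.9·1546611 = 1348504.940, which is > 1333515
-1.96·167096 − 1.83·1546611 = -3157806.290, which is < -3141556
-2.37·167096 + 0.28·1546611 = 37033.560, which is > 18231
This sign pattern matches Cyan.

Cyan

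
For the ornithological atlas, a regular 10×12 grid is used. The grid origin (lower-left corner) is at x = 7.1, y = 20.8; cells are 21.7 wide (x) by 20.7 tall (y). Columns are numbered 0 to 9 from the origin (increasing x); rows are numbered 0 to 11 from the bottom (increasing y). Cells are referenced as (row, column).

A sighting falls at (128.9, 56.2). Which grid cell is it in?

Column index: ⌊(128.9 − 7.1) / 21.7⌋ = ⌊5.613⌋ = 5
Row offset from origin: ⌊(56.2 − 20.8) / 20.7⌋ = ⌊1.710⌋ = 1 → row 1

(1, 5)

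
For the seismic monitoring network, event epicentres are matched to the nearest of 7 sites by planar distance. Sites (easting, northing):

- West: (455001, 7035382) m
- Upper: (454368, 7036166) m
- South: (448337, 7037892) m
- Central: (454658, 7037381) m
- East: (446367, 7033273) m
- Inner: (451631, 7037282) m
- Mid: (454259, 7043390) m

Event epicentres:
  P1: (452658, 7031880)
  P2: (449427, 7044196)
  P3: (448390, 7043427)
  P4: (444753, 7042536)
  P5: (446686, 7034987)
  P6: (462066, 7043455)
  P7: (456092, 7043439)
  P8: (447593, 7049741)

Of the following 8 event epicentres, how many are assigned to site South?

2

P1 → West
P2 → Mid
P3 → South
P4 → South
P5 → East
P6 → Mid
P7 → Mid
P8 → Mid
2 of the 8 go to South.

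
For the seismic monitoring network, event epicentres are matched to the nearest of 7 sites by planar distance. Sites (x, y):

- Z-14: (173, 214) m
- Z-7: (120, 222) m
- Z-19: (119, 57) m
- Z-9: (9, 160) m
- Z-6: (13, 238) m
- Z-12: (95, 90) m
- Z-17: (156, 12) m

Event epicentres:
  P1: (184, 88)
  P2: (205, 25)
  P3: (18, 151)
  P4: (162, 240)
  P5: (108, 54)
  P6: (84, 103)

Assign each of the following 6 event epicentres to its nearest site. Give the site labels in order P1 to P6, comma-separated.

Z-19, Z-17, Z-9, Z-14, Z-19, Z-12

P1 → Z-19 (d²=5186.00)
P2 → Z-17 (d²=2570.00)
P3 → Z-9 (d²=162.00)
P4 → Z-14 (d²=797.00)
P5 → Z-19 (d²=130.00)
P6 → Z-12 (d²=290.00)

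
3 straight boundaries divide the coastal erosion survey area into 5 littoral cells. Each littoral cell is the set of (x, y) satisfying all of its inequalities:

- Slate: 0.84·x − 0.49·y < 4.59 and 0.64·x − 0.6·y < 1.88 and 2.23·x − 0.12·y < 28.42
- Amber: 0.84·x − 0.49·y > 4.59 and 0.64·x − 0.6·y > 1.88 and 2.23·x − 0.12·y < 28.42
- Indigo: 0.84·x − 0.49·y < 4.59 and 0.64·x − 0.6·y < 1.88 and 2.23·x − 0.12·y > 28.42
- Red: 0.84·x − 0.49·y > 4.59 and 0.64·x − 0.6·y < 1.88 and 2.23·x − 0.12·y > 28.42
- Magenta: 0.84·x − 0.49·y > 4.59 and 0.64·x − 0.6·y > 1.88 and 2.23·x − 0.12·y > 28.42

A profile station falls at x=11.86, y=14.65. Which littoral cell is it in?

0.84·11.86 − 0.49·14.65 = 2.784, which is < 4.59
0.64·11.86 − 0.6·14.65 = -1.200, which is < 1.88
2.23·11.86 − 0.12·14.65 = 24.690, which is < 28.42
This sign pattern matches Slate.

Slate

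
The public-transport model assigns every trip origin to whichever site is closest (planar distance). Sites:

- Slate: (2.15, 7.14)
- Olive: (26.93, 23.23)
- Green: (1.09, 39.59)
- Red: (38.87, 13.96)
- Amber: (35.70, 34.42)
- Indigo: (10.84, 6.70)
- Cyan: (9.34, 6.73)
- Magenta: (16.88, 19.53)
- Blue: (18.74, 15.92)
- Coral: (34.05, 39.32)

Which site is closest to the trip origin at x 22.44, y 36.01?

Coral

Squared distances to each site:
Slate: 1245.161; Olive: 183.488; Green: 468.639; Red: 756.147; Amber: 178.356; Indigo: 993.636; Cyan: 1028.928; Magenta: 302.504; Blue: 417.298; Coral: 145.748.
Minimum at Coral.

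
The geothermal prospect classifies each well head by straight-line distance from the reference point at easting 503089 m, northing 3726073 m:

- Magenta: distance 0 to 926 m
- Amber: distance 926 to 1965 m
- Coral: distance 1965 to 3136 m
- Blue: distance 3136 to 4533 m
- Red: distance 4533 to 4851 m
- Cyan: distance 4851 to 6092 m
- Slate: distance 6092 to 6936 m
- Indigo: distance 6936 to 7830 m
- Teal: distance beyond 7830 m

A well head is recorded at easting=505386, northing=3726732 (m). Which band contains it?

Distance = √((505386−503089)² + (3726732−3726073)²) = √(5276209.000 + 434281.000) = 2389.663 m.
1965 ≤ 2389.663 < 3136 → Coral.

Coral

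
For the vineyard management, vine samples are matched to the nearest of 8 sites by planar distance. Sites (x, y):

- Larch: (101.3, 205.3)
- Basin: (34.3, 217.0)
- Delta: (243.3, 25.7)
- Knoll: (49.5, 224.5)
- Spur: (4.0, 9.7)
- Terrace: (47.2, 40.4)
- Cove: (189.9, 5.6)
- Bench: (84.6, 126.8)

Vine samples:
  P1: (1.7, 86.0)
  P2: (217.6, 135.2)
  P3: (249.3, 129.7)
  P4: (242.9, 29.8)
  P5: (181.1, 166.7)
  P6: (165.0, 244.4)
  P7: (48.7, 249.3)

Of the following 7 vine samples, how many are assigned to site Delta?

P1 → Terrace
P2 → Delta
P3 → Delta
P4 → Delta
P5 → Larch
P6 → Larch
P7 → Knoll
3 of the 7 go to Delta.

3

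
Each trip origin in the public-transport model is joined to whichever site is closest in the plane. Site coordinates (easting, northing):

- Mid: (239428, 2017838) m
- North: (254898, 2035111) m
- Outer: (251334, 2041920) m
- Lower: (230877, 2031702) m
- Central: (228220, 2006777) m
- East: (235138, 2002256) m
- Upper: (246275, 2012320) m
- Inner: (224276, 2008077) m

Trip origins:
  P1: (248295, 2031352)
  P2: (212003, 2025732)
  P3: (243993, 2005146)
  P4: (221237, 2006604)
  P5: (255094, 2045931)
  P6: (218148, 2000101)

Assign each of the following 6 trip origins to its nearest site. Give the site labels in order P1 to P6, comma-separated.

P1 → North (d²=57729690.00)
P2 → Lower (d²=391868776.00)
P3 → Upper (d²=56673800.00)
P4 → Inner (d²=11405250.00)
P5 → Outer (d²=30225721.00)
P6 → Inner (d²=101168960.00)

North, Lower, Upper, Inner, Outer, Inner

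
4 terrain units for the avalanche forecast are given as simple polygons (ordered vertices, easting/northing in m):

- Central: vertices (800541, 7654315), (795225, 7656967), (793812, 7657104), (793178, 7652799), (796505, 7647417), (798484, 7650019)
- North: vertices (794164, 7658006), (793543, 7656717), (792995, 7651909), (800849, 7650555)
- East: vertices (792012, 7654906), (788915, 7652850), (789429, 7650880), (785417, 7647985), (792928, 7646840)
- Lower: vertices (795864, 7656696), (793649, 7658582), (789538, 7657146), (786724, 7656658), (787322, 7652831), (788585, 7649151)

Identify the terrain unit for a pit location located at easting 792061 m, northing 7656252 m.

Lower

Cast a ray rightward from (792061, 7656252). For each polygon, the edges (by vertex number in listed order) whose endpoints lie on opposite sides of northing = 7656252, where each meets that height, and whether that is right or left of the point:
Central: 1–2 at easting≈796658.2 (right), 3–4 at easting≈793686.5 (right) → 2 crossings.
North: 2–3 at easting≈793490.0 (right), 4–1 at easting≈795737.7 (right) → 2 crossings.
East: no edge straddles that height → 0 crossings.
Lower: 4–5 at easting≈786787.4 (left), 6–1 at easting≈795435.7 (right) → 1 crossing.
Only Lower has an odd count, so the point is inside Lower.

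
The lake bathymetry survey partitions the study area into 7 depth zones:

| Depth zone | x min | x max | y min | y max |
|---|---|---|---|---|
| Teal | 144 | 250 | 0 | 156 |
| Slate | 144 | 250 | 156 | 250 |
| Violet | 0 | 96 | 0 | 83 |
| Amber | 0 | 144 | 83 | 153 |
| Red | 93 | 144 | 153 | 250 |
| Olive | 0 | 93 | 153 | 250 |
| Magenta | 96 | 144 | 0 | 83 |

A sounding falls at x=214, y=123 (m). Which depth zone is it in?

Teal

The point has x = 214 and y = 123.
Only Teal satisfies 144 ≤ x ≤ 250 and 0 ≤ y ≤ 156.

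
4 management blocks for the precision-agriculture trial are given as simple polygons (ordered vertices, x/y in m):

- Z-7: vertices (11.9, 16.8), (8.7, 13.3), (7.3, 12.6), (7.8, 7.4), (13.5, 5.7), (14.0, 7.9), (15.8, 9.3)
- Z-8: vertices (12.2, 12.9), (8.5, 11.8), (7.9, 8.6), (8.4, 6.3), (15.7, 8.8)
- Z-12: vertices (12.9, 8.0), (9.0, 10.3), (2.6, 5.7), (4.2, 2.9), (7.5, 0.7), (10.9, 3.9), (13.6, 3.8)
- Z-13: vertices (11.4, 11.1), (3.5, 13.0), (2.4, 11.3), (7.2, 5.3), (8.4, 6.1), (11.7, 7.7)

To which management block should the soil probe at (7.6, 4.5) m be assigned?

Cast a ray rightward from (7.6, 4.5). For each polygon, the edges (by vertex number in listed order) whose endpoints lie on opposite sides of y = 4.5, where each meets that height, and whether that is right or left of the point:
Z-7: no edge straddles that height → 0 crossings.
Z-8: no edge straddles that height → 0 crossings.
Z-12: 3–4 at x≈3.29 (left), 7–1 at x≈13.48 (right) → 1 crossing.
Z-13: no edge straddles that height → 0 crossings.
Only Z-12 has an odd count, so the point is inside Z-12.

Z-12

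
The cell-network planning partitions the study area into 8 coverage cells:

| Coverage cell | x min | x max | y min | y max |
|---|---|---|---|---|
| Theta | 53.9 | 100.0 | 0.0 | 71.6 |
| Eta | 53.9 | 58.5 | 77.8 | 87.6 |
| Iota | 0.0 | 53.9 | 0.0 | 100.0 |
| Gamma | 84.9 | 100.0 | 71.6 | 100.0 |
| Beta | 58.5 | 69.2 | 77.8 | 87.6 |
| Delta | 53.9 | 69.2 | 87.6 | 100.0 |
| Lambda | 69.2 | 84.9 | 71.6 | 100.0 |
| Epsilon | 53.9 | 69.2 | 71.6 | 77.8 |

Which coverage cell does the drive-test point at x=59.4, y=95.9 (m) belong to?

The point has x = 59.4 and y = 95.9.
Only Delta satisfies 53.9 ≤ x ≤ 69.2 and 87.6 ≤ y ≤ 100.0.

Delta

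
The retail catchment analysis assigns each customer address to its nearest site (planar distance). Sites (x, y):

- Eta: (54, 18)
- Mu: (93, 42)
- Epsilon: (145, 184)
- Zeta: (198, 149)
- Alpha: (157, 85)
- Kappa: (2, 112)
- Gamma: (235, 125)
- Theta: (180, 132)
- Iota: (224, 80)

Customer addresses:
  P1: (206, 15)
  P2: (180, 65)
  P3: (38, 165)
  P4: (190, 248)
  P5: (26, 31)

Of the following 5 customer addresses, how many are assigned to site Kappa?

1

P1 → Iota
P2 → Alpha
P3 → Kappa
P4 → Epsilon
P5 → Eta
1 of the 5 goes to Kappa.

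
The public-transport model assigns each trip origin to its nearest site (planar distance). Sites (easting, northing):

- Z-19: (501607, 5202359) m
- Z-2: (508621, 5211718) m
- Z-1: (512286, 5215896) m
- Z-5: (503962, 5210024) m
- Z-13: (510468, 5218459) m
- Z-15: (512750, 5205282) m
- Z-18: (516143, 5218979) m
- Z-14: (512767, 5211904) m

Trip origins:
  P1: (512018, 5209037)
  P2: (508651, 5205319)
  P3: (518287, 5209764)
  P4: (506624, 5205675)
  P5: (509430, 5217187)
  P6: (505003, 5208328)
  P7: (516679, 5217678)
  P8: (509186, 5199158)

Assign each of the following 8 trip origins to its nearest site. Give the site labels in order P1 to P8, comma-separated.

P1 → Z-14 (d²=8780690.00)
P2 → Z-15 (d²=16803170.00)
P3 → Z-14 (d²=35050000.00)
P4 → Z-5 (d²=26000045.00)
P5 → Z-13 (d²=2695428.00)
P6 → Z-5 (d²=3960097.00)
P7 → Z-18 (d²=1979897.00)
P8 → Z-15 (d²=50205472.00)

Z-14, Z-15, Z-14, Z-5, Z-13, Z-5, Z-18, Z-15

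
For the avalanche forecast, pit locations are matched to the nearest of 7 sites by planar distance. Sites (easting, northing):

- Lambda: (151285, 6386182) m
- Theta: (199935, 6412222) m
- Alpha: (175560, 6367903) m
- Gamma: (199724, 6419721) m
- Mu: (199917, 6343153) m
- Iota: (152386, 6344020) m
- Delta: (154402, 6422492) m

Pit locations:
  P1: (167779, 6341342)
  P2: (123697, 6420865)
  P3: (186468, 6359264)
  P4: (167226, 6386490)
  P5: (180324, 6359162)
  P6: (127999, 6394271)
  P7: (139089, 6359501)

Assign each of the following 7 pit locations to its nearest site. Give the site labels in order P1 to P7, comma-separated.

Iota, Delta, Alpha, Lambda, Alpha, Lambda, Iota

P1 → Iota (d²=244116133.00)
P2 → Delta (d²=945444154.00)
P3 → Alpha (d²=193616785.00)
P4 → Lambda (d²=254210345.00)
P5 → Alpha (d²=99100777.00)
P6 → Lambda (d²=607669717.00)
P7 → Iota (d²=416471570.00)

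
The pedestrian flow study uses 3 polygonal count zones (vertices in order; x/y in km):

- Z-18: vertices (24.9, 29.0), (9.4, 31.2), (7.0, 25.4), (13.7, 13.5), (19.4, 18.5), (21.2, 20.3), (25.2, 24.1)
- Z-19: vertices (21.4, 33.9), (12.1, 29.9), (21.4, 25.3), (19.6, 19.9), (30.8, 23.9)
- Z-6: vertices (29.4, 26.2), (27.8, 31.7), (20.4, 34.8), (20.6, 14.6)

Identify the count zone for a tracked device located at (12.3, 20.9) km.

Cast a ray rightward from (12.3, 20.9). For each polygon, the edges (by vertex number in listed order) whose endpoints lie on opposite sides of y = 20.9, where each meets that height, and whether that is right or left of the point:
Z-18: 3–4 at x≈9.53 (left), 6–7 at x≈21.83 (right) → 1 crossing.
Z-19: 3–4 at x≈19.93 (right), 4–5 at x≈22.40 (right) → 2 crossings.
Z-6: 3–4 at x≈20.54 (right), 4–1 at x≈25.38 (right) → 2 crossings.
Only Z-18 has an odd count, so the point is inside Z-18.

Z-18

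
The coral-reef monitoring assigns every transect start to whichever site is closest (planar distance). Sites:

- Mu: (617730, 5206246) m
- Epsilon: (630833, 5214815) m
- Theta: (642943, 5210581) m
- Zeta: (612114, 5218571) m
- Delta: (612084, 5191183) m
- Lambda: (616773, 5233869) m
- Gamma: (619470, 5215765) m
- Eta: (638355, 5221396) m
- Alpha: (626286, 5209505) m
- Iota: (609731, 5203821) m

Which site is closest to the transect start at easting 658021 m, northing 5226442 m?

Squared distances to each site:
Mu: 2031243097.000; Epsilon: 874374473.000; Theta: 478917405.000; Zeta: 2169405290.000; Delta: 3353405050.000; Lambda: 1756557833.000; Gamma: 1600177930.000; Eta: 412213672.000; Alpha: 1293972194.000; Iota: 2843633741.000.
Minimum at Eta.

Eta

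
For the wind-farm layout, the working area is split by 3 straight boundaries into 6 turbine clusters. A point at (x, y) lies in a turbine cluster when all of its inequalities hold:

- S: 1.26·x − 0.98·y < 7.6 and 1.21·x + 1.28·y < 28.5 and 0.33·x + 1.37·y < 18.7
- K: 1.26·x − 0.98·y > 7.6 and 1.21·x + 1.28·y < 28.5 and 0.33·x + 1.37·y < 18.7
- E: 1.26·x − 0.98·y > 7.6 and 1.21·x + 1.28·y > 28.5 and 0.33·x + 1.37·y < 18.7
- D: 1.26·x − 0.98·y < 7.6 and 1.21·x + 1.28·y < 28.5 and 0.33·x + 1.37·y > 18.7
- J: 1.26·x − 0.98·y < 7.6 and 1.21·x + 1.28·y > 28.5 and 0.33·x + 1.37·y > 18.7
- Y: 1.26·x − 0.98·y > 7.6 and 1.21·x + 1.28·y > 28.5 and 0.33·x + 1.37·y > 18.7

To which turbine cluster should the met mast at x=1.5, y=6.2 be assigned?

1.26·1.5 − 0.98·6.2 = -4.186, which is < 7.6
1.21·1.5 + 1.28·6.2 = 9.751, which is < 28.5
0.33·1.5 + 1.37·6.2 = 8.989, which is < 18.7
This sign pattern matches S.

S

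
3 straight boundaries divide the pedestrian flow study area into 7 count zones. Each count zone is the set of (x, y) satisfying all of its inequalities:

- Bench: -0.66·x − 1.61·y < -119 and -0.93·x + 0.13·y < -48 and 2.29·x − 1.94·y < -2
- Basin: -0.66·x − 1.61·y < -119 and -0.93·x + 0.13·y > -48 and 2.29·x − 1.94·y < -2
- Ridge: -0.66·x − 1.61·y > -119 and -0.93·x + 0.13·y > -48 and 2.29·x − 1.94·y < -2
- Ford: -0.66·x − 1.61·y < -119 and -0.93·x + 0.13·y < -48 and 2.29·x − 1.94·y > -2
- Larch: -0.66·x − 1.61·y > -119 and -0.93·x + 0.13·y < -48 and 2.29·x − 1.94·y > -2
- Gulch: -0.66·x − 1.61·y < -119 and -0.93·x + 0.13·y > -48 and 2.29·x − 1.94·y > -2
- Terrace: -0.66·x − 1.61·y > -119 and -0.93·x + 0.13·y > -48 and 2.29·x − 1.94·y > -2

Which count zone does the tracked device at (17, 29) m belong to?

Ridge

-0.66·17 − 1.61·29 = -57.910, which is > -119
-0.93·17 + 0.13·29 = -12.040, which is > -48
2.29·17 − 1.94·29 = -17.330, which is < -2
This sign pattern matches Ridge.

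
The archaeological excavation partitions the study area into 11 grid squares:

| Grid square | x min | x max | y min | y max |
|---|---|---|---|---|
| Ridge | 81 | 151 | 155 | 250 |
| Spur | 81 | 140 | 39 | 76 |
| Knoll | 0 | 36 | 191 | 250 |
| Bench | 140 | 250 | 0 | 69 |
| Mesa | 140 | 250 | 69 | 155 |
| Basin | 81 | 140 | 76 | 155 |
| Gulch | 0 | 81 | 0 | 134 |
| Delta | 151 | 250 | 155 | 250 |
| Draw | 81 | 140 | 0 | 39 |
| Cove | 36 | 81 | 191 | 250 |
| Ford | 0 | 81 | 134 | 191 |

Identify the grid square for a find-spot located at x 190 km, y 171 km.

Delta

The point has x = 190 and y = 171.
Only Delta satisfies 151 ≤ x ≤ 250 and 155 ≤ y ≤ 250.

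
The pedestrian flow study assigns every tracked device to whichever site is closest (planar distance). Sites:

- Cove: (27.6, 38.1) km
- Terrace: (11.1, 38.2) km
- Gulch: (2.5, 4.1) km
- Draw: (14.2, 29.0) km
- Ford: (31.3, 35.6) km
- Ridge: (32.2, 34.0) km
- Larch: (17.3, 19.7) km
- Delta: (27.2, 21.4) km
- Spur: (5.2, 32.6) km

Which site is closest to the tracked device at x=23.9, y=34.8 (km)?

Squared distances to each site:
Cove: 24.580; Terrace: 175.400; Gulch: 1400.450; Draw: 127.730; Ford: 55.400; Ridge: 69.530; Larch: 271.570; Delta: 190.450; Spur: 354.530.
Minimum at Cove.

Cove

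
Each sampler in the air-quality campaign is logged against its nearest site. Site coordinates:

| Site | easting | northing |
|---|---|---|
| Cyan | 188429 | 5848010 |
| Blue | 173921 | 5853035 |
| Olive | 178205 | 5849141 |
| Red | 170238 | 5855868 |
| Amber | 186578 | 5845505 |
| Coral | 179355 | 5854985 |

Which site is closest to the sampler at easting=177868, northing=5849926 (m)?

Olive

Squared distances to each site:
Cyan: 115205777.000; Blue: 25244690.000; Olive: 729794.000; Red: 93524264.000; Amber: 95409341.000; Coral: 27804650.000.
Minimum at Olive.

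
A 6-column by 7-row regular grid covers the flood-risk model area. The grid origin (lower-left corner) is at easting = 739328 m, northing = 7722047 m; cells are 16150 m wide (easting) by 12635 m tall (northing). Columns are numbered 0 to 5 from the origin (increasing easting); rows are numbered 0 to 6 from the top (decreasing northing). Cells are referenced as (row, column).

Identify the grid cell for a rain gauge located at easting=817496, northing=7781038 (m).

(2, 4)

Column index: ⌊(817496 − 739328) / 16150⌋ = ⌊4.840⌋ = 4
Row offset from origin: ⌊(7781038 − 7722047) / 12635⌋ = ⌊4.669⌋ = 4 → row 2 (counted from top)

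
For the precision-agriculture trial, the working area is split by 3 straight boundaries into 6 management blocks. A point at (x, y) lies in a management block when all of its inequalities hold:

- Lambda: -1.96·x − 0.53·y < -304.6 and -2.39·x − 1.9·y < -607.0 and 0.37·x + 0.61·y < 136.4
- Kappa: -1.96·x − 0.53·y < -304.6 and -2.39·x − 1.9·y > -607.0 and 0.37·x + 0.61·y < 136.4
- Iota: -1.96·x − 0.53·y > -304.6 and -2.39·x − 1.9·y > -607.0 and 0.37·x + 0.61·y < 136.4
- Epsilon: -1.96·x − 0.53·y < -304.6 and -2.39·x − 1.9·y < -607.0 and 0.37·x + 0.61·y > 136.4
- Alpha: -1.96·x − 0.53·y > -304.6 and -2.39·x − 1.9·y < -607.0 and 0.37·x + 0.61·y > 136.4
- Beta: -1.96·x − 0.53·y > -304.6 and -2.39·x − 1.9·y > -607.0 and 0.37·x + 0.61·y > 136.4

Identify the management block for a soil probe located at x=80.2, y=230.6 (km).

-1.96·80.2 − 0.53·230.6 = -279.410, which is > -304.6
-2.39·80.2 − 1.9·230.6 = -629.818, which is < -607.0
0.37·80.2 + 0.61·230.6 = 170.340, which is > 136.4
This sign pattern matches Alpha.

Alpha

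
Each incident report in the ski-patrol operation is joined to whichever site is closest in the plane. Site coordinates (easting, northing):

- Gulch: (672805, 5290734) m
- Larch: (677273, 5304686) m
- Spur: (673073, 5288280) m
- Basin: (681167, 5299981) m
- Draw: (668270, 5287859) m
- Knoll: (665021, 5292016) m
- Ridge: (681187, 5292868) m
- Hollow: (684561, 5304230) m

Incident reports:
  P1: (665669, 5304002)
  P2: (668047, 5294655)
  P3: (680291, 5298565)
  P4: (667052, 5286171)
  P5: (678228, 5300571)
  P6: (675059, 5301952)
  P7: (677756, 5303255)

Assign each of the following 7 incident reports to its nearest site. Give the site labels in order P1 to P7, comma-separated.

P1 → Larch (d²=135120672.00)
P2 → Knoll (d²=16120997.00)
P3 → Basin (d²=2772432.00)
P4 → Draw (d²=4332868.00)
P5 → Basin (d²=8985821.00)
P6 → Larch (d²=12376552.00)
P7 → Larch (d²=2281050.00)

Larch, Knoll, Basin, Draw, Basin, Larch, Larch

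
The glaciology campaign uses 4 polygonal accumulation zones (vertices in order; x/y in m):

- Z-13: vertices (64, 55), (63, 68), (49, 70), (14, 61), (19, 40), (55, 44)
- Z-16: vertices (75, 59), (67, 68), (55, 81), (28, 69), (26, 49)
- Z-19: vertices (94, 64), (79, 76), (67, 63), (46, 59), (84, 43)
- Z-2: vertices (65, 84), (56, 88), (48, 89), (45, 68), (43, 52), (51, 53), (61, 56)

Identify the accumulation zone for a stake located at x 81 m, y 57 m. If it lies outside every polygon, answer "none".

Z-19

Cast a ray rightward from (81, 57). For each polygon, the edges (by vertex number in listed order) whose endpoints lie on opposite sides of y = 57, where each meets that height, and whether that is right or left of the point:
Z-13: 1–2 at x≈63.8 (left), 4–5 at x≈15.0 (left) → 0 crossings.
Z-16: 4–5 at x≈26.8 (left), 5–1 at x≈65.2 (left) → 0 crossings.
Z-19: 4–5 at x≈50.8 (left), 5–1 at x≈90.7 (right) → 1 crossing.
Z-2: 4–5 at x≈43.6 (left), 7–1 at x≈61.1 (left) → 0 crossings.
Only Z-19 has an odd count, so the point is inside Z-19.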